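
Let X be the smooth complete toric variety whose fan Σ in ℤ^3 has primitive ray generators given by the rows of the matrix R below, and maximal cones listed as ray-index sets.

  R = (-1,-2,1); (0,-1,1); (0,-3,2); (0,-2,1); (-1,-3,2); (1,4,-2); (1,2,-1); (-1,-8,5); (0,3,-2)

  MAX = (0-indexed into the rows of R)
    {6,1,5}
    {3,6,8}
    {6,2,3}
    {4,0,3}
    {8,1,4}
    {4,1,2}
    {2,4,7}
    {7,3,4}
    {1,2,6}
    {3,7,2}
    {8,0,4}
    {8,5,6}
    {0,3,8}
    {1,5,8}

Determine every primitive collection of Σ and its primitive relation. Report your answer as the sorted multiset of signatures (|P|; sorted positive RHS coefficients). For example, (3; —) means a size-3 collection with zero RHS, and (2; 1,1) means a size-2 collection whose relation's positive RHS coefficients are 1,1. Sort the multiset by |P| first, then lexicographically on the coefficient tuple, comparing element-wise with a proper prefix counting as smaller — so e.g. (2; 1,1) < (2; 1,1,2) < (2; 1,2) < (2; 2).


Σ has 18 primitive collections:

  P={0,6}:  v_{0} + v_{6} = 0  →  sig = (2; —)
  P={2,8}:  v_{2} + v_{8} = 0  →  sig = (2; —)
  P={0,1}:  v_{0} + v_{1} = v_{4}  →  sig = (2; 1)
  P={1,3}:  v_{1} + v_{3} = v_{2}  →  sig = (2; 1)
  P={3,5}:  v_{3} + v_{5} = v_{6}  →  sig = (2; 1)
  P={4,6}:  v_{4} + v_{6} = v_{1}  →  sig = (2; 1)
  P={0,2}:  v_{0} + v_{2} = v_{3} + v_{4}  →  sig = (2; 1,1)
  P={0,5}:  v_{0} + v_{5} = v_{1} + v_{8}  →  sig = (2; 1,1)
  P={2,5}:  v_{2} + v_{5} = v_{1} + v_{6}  →  sig = (2; 1,1)
  P={5,7}:  v_{5} + v_{7} = v_{1} + v_{2}  →  sig = (2; 1,1)
  P={7,8}:  v_{7} + v_{8} = v_{3} + v_{4}  →  sig = (2; 1,1)
  P={1,7}:  v_{1} + v_{7} = 2·v_{2} + v_{4}  →  sig = (2; 1,2)
  P={4,5}:  v_{4} + v_{5} = 2·v_{1} + v_{8}  →  sig = (2; 1,2)
  P={6,7}:  v_{6} + v_{7} = 2·v_{2}  →  sig = (2; 2)
  P={0,7}:  v_{0} + v_{7} = 2·v_{3} + 2·v_{4}  →  sig = (2; 2,2)
  P={1,6,8}:  v_{1} + v_{6} + v_{8} = v_{5}  →  sig = (3; 1)
  P={2,3,4}:  v_{2} + v_{3} + v_{4} = v_{7}  →  sig = (3; 1)
  P={3,4,8}:  v_{3} + v_{4} + v_{8} = v_{0}  →  sig = (3; 1)

Sorted signature multiset PRS(X):
{ (2; —) ×2,  (2; 1) ×4,  (2; 1,1) ×5,  (2; 1,2) ×2,  (2; 2),  (2; 2,2),  (3; 1) ×3 }


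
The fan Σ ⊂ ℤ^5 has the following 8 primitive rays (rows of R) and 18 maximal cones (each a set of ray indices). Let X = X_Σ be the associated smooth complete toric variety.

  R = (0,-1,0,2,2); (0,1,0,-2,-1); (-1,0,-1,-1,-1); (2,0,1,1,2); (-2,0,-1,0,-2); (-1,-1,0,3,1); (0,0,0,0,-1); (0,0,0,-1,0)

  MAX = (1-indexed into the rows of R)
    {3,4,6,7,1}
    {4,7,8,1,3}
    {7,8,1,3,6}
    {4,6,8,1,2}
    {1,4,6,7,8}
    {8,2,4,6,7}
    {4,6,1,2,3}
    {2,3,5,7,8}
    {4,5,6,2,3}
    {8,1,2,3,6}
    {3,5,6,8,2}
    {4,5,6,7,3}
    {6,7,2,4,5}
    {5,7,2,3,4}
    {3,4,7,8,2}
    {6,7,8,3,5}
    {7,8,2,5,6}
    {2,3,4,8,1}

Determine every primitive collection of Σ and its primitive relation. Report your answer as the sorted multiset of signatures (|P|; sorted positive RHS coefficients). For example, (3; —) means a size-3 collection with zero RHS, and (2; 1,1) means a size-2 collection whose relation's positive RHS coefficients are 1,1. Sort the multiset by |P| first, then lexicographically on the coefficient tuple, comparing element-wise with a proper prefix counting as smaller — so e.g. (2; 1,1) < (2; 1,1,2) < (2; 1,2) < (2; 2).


Primitive collections (5):

  • {1,5}:  v_{1} + v_{5} = v_{3} + v_{6}  ⇒ sig = (2; 1,1)
  • {1,2,7}:  v_{1} + v_{2} + v_{7} = 0  ⇒ sig = (3; —)
  • {4,5,8}:  v_{4} + v_{5} + v_{8} = 0  ⇒ sig = (3; —)
  • {2,3,6,7}:  v_{2} + v_{3} + v_{6} + v_{7} = v_{5}  ⇒ sig = (4; 1)
  • {3,4,6,8}:  v_{3} + v_{4} + v_{6} + v_{8} = v_{1}  ⇒ sig = (4; 1)

so the primitive-relation signature multiset is
{ (2; 1,1),  (3; —) ×2,  (4; 1) ×2 }


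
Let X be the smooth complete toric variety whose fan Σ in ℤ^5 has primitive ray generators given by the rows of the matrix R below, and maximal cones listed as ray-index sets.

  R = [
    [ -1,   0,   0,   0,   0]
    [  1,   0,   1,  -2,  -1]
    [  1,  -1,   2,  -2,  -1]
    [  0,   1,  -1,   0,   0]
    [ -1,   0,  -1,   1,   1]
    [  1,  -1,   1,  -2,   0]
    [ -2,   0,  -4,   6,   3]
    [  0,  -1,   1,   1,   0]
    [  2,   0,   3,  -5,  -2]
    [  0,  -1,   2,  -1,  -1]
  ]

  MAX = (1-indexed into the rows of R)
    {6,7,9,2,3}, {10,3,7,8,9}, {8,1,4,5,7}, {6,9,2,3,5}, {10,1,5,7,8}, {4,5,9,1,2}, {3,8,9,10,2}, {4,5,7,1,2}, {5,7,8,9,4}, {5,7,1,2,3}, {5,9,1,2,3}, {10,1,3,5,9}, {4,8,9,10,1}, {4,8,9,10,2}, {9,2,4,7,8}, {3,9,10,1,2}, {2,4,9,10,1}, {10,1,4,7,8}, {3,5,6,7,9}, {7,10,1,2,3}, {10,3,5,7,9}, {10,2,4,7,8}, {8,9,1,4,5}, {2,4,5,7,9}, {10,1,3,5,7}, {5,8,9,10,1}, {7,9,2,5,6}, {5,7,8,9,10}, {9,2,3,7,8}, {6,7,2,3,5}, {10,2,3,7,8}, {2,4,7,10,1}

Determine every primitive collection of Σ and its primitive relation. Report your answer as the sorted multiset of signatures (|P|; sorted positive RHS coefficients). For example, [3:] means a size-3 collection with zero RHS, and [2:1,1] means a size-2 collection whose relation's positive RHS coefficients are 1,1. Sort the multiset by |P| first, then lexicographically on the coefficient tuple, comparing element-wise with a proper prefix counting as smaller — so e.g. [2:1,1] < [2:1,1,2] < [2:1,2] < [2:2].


|primitive collections| = 15. Relations:

  • {3,4}:  v_{3} + v_{4} = v_{2} — sig = [2:1]
  • {4,6}:  v_{4} + v_{6} = 2·v_{2} + v_{5} + v_{7} + v_{9} — sig = [2:1,1,1,2]
  • {1,6}:  v_{1} + v_{6} = v_{2} + v_{3} + 2·v_{5} — sig = [2:1,1,2]
  • {6,8}:  v_{6} + v_{8} = v_{3} + 2·v_{7} + 2·v_{9} + v_{10} — sig = [2:1,1,2,2]
  • {6,10}:  v_{6} + v_{10} = 2·v_{3} + v_{5} — sig = [2:1,2]
  • {1,2,8}:  v_{1} + v_{2} + v_{8} = v_{10} — sig = [3:1]
  • {1,7,9}:  v_{1} + v_{7} + v_{9} = v_{5} — sig = [3:1]
  • {4,5,10}:  v_{4} + v_{5} + v_{10} = v_{1} — sig = [3:1]
  • {2,5,10}:  v_{2} + v_{5} + v_{10} = v_{1} + v_{3} — sig = [3:1,1]
  • {2,5,8}:  v_{2} + v_{5} + v_{8} = v_{7} + v_{9} + v_{10} — sig = [3:1,1,1]
  • {1,3,8}:  v_{1} + v_{3} + v_{8} = v_{7} + v_{9} + 2·v_{10} — sig = [3:1,1,2]
  • {3,5,8}:  v_{3} + v_{5} + v_{8} = 2·v_{7} + 2·v_{9} + 2·v_{10} — sig = [3:2,2,2]
  • {4,7,9,10}:  v_{4} + v_{7} + v_{9} + v_{10} = 0 — sig = [4:]
  • {2,7,9,10}:  v_{2} + v_{7} + v_{9} + v_{10} = v_{3} — sig = [4:1]
  • {2,3,5,7,9}:  v_{2} + v_{3} + v_{5} + v_{7} + v_{9} = v_{6} — sig = [5:1]

Signatures (|P|; sorted positive RHS coefficients), sorted:
    |P|=2: 5 collections, coeffs (1), (1,1,1,2), (1,1,2), (1,1,2,2), (1,2)
    |P|=3: 7 collections, coeffs (1), (1), (1), (1,1), (1,1,1), (1,1,2), (2,2,2)
    |P|=4: 2 collections, coeffs (), (1)
    |P|=5: 1 collection, coeffs (1)


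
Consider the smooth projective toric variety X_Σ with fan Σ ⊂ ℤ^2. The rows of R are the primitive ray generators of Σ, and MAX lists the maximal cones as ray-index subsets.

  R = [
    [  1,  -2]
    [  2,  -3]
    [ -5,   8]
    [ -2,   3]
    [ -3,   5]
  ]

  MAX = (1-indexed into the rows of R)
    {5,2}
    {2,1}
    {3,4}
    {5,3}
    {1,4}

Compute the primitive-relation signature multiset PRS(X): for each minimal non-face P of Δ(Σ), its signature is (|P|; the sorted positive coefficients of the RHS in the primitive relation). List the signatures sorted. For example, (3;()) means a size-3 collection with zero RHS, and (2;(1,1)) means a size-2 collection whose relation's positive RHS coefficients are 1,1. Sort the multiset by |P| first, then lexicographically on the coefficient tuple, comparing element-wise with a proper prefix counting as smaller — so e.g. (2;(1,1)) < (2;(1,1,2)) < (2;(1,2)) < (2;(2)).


Σ has 5 primitive collections:

  P = {2,4}:  v_{2} + v_{4} = 0  →  sig = (2;())
  P = {1,5}:  v_{1} + v_{5} = v_{4}  →  sig = (2;(1))
  P = {2,3}:  v_{2} + v_{3} = v_{5}  →  sig = (2;(1))
  P = {4,5}:  v_{4} + v_{5} = v_{3}  →  sig = (2;(1))
  P = {1,3}:  v_{1} + v_{3} = 2·v_{4}  →  sig = (2;(2))

Signatures (|P|; sorted positive RHS coefficients), sorted:
    |P|=2: 5 collections, coeffs (), (1), (1), (1), (2)


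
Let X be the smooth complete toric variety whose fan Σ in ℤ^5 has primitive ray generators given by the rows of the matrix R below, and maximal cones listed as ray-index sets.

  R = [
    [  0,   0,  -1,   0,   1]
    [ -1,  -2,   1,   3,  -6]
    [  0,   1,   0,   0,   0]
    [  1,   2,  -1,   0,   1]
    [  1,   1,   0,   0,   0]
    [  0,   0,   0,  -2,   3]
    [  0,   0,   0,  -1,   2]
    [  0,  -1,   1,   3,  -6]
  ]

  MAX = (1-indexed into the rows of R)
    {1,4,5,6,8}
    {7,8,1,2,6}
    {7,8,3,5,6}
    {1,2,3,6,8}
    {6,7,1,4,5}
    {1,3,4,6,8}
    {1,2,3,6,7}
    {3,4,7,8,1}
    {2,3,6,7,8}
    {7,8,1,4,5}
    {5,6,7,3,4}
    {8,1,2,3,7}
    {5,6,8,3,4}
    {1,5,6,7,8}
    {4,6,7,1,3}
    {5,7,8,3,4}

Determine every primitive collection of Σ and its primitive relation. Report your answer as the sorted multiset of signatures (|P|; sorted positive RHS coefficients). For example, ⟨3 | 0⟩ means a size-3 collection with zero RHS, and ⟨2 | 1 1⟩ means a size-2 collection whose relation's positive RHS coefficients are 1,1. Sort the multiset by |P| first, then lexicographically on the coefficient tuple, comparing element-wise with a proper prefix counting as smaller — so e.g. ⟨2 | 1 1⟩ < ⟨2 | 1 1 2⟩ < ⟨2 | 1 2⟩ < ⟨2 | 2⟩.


Δ(Σ) — 8 vertices, 5 min non-faces:

  P={2,5}:  v_{2} + v_{5} = v_{8}  →  sig = ⟨2 | 1⟩
  P={2,4}:  v_{2} + v_{4} = v_{1} + v_{3} + v_{8}  →  sig = ⟨2 | 1 1 1⟩
  P={1,3,5}:  v_{1} + v_{3} + v_{5} = v_{4}  →  sig = ⟨3 | 1⟩
  P={4,6,7,8}:  v_{4} + v_{6} + v_{7} + v_{8} = v_{5}  →  sig = ⟨4 | 1⟩
  P={1,3,6,7,8}:  v_{1} + v_{3} + v_{6} + v_{7} + v_{8} = 0  →  sig = ⟨5 | 0⟩

so the primitive-relation signature multiset is
    |P|=2: 2 collections, coeffs (1), (1,1,1)
    |P|=3: 1 collection, coeffs (1)
    |P|=4: 1 collection, coeffs (1)
    |P|=5: 1 collection, coeffs ()


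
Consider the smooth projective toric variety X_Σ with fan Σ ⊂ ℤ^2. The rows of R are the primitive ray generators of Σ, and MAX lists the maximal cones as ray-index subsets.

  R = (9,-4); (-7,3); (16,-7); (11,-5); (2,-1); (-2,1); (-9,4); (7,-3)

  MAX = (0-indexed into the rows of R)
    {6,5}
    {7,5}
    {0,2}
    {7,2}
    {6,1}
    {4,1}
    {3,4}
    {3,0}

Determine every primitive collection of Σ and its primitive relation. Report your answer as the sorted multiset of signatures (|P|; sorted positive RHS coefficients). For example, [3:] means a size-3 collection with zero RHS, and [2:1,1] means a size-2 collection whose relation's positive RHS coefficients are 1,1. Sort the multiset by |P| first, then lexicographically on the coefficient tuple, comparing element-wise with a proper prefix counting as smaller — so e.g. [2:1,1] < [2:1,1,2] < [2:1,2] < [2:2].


Σ has 20 primitive collections:

  {0,6}:  v_{0} + v_{6} = 0 ; sig = [2:]
  {1,7}:  v_{1} + v_{7} = 0 ; sig = [2:]
  {4,5}:  v_{4} + v_{5} = 0 ; sig = [2:]
  {0,1}:  v_{0} + v_{1} = v_{4} ; sig = [2:1]
  {0,4}:  v_{0} + v_{4} = v_{3} ; sig = [2:1]
  {0,5}:  v_{0} + v_{5} = v_{7} ; sig = [2:1]
  {0,7}:  v_{0} + v_{7} = v_{2} ; sig = [2:1]
  {1,2}:  v_{1} + v_{2} = v_{0} ; sig = [2:1]
  {1,5}:  v_{1} + v_{5} = v_{6} ; sig = [2:1]
  {2,6}:  v_{2} + v_{6} = v_{7} ; sig = [2:1]
  {3,5}:  v_{3} + v_{5} = v_{0} ; sig = [2:1]
  {3,6}:  v_{3} + v_{6} = v_{4} ; sig = [2:1]
  {4,6}:  v_{4} + v_{6} = v_{1} ; sig = [2:1]
  {4,7}:  v_{4} + v_{7} = v_{0} ; sig = [2:1]
  {6,7}:  v_{6} + v_{7} = v_{5} ; sig = [2:1]
  {1,3}:  v_{1} + v_{3} = 2·v_{4} ; sig = [2:2]
  {2,4}:  v_{2} + v_{4} = 2·v_{0} ; sig = [2:2]
  {2,5}:  v_{2} + v_{5} = 2·v_{7} ; sig = [2:2]
  {3,7}:  v_{3} + v_{7} = 2·v_{0} ; sig = [2:2]
  {2,3}:  v_{2} + v_{3} = 3·v_{0} ; sig = [2:3]

Signatures (|P|; sorted positive RHS coefficients), sorted:
    [2:]
    [2:]
    [2:]
    [2:1]
    [2:1]
    [2:1]
    [2:1]
    [2:1]
    [2:1]
    [2:1]
    [2:1]
    [2:1]
    [2:1]
    [2:1]
    [2:1]
    [2:2]
    [2:2]
    [2:2]
    [2:2]
    [2:3]


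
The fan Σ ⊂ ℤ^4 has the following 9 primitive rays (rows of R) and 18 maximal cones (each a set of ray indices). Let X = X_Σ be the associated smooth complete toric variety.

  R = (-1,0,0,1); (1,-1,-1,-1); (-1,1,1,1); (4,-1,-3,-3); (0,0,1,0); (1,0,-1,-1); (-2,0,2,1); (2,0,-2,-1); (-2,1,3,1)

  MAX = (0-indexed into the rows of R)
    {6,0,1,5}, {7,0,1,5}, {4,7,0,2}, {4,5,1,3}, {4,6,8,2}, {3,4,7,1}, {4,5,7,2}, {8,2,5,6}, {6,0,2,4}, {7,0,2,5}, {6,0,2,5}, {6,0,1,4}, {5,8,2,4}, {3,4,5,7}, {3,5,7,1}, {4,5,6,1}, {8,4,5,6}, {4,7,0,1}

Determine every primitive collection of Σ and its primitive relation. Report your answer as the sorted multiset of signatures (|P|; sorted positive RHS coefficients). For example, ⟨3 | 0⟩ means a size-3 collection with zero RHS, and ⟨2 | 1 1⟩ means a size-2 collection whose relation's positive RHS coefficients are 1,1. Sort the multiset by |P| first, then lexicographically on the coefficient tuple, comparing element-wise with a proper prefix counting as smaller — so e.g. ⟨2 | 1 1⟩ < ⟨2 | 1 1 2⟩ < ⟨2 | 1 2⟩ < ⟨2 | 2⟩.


Minimal non-faces — 12 found among 9 rays, 18 max cones:

  P = {1,2}:  v_{1} + v_{2} = 0 ; sig = ⟨2 | 0⟩
  P = {6,7}:  v_{6} + v_{7} = 0 ; sig = ⟨2 | 0⟩
  P = {0,3}:  v_{0} + v_{3} = v_{1} + v_{7} ; sig = ⟨2 | 1 1⟩
  P = {0,8}:  v_{0} + v_{8} = v_{2} + v_{6} ; sig = ⟨2 | 1 1⟩
  P = {1,8}:  v_{1} + v_{8} = v_{4} + v_{5} + v_{6} ; sig = ⟨2 | 1 1 1⟩
  P = {2,3}:  v_{2} + v_{3} = v_{4} + v_{5} + v_{7} ; sig = ⟨2 | 1 1 1⟩
  P = {3,6}:  v_{3} + v_{6} = v_{1} + v_{4} + v_{5} ; sig = ⟨2 | 1 1 1⟩
  P = {7,8}:  v_{7} + v_{8} = v_{2} + v_{4} + v_{5} ; sig = ⟨2 | 1 1 1⟩
  P = {3,8}:  v_{3} + v_{8} = 2·v_{4} + 2·v_{5} ; sig = ⟨2 | 2 2⟩
  P = {0,4,5}:  v_{0} + v_{4} + v_{5} = 0 ; sig = ⟨3 | 0⟩
  P = {1,4,5,7}:  v_{1} + v_{4} + v_{5} + v_{7} = v_{3} ; sig = ⟨4 | 1⟩
  P = {2,4,5,6}:  v_{2} + v_{4} + v_{5} + v_{6} = v_{8} ; sig = ⟨4 | 1⟩

Signatures (|P|; sorted positive RHS coefficients), sorted:
    ⟨2 | 0⟩
    ⟨2 | 0⟩
    ⟨2 | 1 1⟩
    ⟨2 | 1 1⟩
    ⟨2 | 1 1 1⟩
    ⟨2 | 1 1 1⟩
    ⟨2 | 1 1 1⟩
    ⟨2 | 1 1 1⟩
    ⟨2 | 2 2⟩
    ⟨3 | 0⟩
    ⟨4 | 1⟩
    ⟨4 | 1⟩


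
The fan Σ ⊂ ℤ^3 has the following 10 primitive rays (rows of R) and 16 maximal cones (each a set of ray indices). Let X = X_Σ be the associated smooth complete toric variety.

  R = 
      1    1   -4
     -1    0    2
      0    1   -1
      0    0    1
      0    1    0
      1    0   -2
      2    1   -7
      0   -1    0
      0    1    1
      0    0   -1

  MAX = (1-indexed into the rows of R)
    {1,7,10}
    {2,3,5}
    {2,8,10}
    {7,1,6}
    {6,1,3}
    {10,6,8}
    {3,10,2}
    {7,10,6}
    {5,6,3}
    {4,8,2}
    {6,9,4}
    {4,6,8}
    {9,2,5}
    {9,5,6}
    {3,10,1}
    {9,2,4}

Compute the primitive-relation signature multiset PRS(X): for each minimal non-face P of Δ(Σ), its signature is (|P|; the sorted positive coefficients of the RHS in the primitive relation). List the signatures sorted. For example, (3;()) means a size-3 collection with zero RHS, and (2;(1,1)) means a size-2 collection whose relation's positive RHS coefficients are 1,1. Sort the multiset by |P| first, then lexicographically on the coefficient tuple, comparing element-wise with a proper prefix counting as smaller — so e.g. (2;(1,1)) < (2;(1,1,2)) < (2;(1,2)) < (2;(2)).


|primitive collections| = 23. Relations:

  P = {2,6}:  v_{2} + v_{6} = 0  ⇒ sig = (2;())
  P = {4,10}:  v_{4} + v_{10} = 0  ⇒ sig = (2;())
  P = {5,8}:  v_{5} + v_{8} = 0  ⇒ sig = (2;())
  P = {3,4}:  v_{3} + v_{4} = v_{5}  ⇒ sig = (2;(1))
  P = {3,8}:  v_{3} + v_{8} = v_{10}  ⇒ sig = (2;(1))
  P = {4,5}:  v_{4} + v_{5} = v_{9}  ⇒ sig = (2;(1))
  P = {5,10}:  v_{5} + v_{10} = v_{3}  ⇒ sig = (2;(1))
  P = {8,9}:  v_{8} + v_{9} = v_{4}  ⇒ sig = (2;(1))
  P = {9,10}:  v_{9} + v_{10} = v_{5}  ⇒ sig = (2;(1))
  P = {1,2}:  v_{1} + v_{2} = v_{3} + v_{10}  ⇒ sig = (2;(1,1))
  P = {1,4}:  v_{1} + v_{4} = v_{3} + v_{6}  ⇒ sig = (2;(1,1))
  P = {2,7}:  v_{2} + v_{7} = v_{1} + v_{10}  ⇒ sig = (2;(1,1))
  P = {4,7}:  v_{4} + v_{7} = v_{1} + v_{6}  ⇒ sig = (2;(1,1))
  P = {1,9}:  v_{1} + v_{9} = v_{3} + v_{5} + v_{6}  ⇒ sig = (2;(1,1,1))
  P = {5,7}:  v_{5} + v_{7} = v_{1} + v_{3} + v_{6}  ⇒ sig = (2;(1,1,1))
  P = {1,5}:  v_{1} + v_{5} = 2·v_{3} + v_{6}  ⇒ sig = (2;(1,2))
  P = {1,8}:  v_{1} + v_{8} = v_{6} + 2·v_{10}  ⇒ sig = (2;(1,2))
  P = {3,7}:  v_{3} + v_{7} = 2·v_{1}  ⇒ sig = (2;(2))
  P = {3,9}:  v_{3} + v_{9} = 2·v_{5}  ⇒ sig = (2;(2))
  P = {7,9}:  v_{7} + v_{9} = 2·v_{3} + 2·v_{6}  ⇒ sig = (2;(2,2))
  P = {7,8}:  v_{7} + v_{8} = 2·v_{6} + 3·v_{10}  ⇒ sig = (2;(2,3))
  P = {1,6,10}:  v_{1} + v_{6} + v_{10} = v_{7}  ⇒ sig = (3;(1))
  P = {3,6,10}:  v_{3} + v_{6} + v_{10} = v_{1}  ⇒ sig = (3;(1))

Signatures (|P|; sorted positive RHS coefficients), sorted:
    (2;())
    (2;())
    (2;())
    (2;(1))
    (2;(1))
    (2;(1))
    (2;(1))
    (2;(1))
    (2;(1))
    (2;(1,1))
    (2;(1,1))
    (2;(1,1))
    (2;(1,1))
    (2;(1,1,1))
    (2;(1,1,1))
    (2;(1,2))
    (2;(1,2))
    (2;(2))
    (2;(2))
    (2;(2,2))
    (2;(2,3))
    (3;(1))
    (3;(1))


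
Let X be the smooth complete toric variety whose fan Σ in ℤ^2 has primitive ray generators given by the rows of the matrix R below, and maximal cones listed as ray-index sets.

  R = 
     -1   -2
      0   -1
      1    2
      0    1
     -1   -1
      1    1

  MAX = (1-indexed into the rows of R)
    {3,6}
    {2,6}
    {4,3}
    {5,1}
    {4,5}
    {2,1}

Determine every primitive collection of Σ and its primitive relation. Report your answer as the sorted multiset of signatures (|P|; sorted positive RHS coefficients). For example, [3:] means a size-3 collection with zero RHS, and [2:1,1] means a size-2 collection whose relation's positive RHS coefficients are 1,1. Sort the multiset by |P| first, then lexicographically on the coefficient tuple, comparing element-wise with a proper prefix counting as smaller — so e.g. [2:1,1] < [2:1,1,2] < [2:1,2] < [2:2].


Σ has 9 primitive collections:

  • {1,3}:  v_{1} + v_{3} = 0  so sig = [2:]
  • {2,4}:  v_{2} + v_{4} = 0  so sig = [2:]
  • {5,6}:  v_{5} + v_{6} = 0  so sig = [2:]
  • {1,4}:  v_{1} + v_{4} = v_{5}  so sig = [2:1]
  • {1,6}:  v_{1} + v_{6} = v_{2}  so sig = [2:1]
  • {2,3}:  v_{2} + v_{3} = v_{6}  so sig = [2:1]
  • {2,5}:  v_{2} + v_{5} = v_{1}  so sig = [2:1]
  • {3,5}:  v_{3} + v_{5} = v_{4}  so sig = [2:1]
  • {4,6}:  v_{4} + v_{6} = v_{3}  so sig = [2:1]

Hence PRS(X_Σ) =
[[2:], [2:], [2:], [2:1], [2:1], [2:1], [2:1], [2:1], [2:1]]


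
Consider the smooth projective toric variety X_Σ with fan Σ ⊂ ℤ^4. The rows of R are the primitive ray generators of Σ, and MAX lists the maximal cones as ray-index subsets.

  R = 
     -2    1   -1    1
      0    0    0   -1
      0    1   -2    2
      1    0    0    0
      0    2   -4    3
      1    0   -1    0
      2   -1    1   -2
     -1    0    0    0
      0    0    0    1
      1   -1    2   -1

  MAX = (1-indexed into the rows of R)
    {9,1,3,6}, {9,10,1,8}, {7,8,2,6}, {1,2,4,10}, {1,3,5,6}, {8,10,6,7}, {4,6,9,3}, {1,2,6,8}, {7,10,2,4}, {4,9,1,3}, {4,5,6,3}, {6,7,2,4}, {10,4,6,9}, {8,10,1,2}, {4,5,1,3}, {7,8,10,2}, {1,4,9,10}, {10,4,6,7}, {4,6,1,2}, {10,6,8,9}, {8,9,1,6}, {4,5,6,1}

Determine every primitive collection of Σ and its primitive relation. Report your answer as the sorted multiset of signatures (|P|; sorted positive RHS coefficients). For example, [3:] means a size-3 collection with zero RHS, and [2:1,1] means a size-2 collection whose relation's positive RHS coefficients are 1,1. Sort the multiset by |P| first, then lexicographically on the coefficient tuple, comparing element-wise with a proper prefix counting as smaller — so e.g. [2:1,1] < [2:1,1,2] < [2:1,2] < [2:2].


17 collections generate NE(X_Σ); each relation:

  P = {2,9}:  v_{2} + v_{9} = 0 — sig = [2:]
  P = {4,8}:  v_{4} + v_{8} = 0 — sig = [2:]
  P = {1,7}:  v_{1} + v_{7} = v_{2} — sig = [2:1]
  P = {3,7}:  v_{3} + v_{7} = v_{4} + v_{6} — sig = [2:1,1]
  P = {3,10}:  v_{3} + v_{10} = v_{4} + v_{9} — sig = [2:1,1]
  P = {5,10}:  v_{5} + v_{10} = v_{3} + v_{4} — sig = [2:1,1]
  P = {7,9}:  v_{7} + v_{9} = v_{6} + v_{10} — sig = [2:1,1]
  P = {2,3}:  v_{2} + v_{3} = v_{1} + v_{4} + v_{6} — sig = [2:1,1,1]
  P = {3,8}:  v_{3} + v_{8} = v_{1} + v_{6} + v_{9} — sig = [2:1,1,1]
  P = {5,8}:  v_{5} + v_{8} = v_{1} + v_{3} + v_{6} — sig = [2:1,1,1]
  P = {5,7}:  v_{5} + v_{7} = v_{1} + 2·v_{4} + 2·v_{6} — sig = [2:1,2,2]
  P = {5,9}:  v_{5} + v_{9} = 2·v_{3} — sig = [2:2]
  P = {2,5}:  v_{2} + v_{5} = 2·v_{1} + 2·v_{4} + 2·v_{6} — sig = [2:2,2,2]
  P = {1,6,10}:  v_{1} + v_{6} + v_{10} = 0 — sig = [3:]
  P = {2,6,10}:  v_{2} + v_{6} + v_{10} = v_{7} — sig = [3:1]
  P = {1,3,4,6}:  v_{1} + v_{3} + v_{4} + v_{6} = v_{5} — sig = [4:1]
  P = {1,4,6,9}:  v_{1} + v_{4} + v_{6} + v_{9} = v_{3} — sig = [4:1]

so the primitive-relation signature multiset is
    |P|=2: 13 collections, coeffs (), (), (1), (1,1), (1,1), (1,1), (1,1), (1,1,1), (1,1,1), (1,1,1), (1,2,2), (2), (2,2,2)
    |P|=3: 2 collections, coeffs (), (1)
    |P|=4: 2 collections, coeffs (1), (1)


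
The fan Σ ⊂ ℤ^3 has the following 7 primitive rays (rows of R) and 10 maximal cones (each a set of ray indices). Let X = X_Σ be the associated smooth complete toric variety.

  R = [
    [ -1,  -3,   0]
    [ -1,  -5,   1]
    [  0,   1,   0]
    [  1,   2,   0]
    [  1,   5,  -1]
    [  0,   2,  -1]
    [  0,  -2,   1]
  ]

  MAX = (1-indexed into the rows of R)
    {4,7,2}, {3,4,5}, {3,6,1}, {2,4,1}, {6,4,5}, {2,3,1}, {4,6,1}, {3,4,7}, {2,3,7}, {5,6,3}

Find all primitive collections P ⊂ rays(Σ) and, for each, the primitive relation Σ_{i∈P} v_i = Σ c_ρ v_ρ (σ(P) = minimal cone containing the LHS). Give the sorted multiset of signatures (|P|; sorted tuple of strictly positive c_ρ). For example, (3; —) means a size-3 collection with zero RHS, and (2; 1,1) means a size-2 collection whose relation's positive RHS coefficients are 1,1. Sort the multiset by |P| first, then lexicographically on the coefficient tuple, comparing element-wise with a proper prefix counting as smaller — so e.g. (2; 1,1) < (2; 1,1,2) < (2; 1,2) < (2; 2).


Σ has 9 primitive collections:

  {2,5}:  v_{2} + v_{5} = 0 ; sig = (2; —)
  {6,7}:  v_{6} + v_{7} = 0 ; sig = (2; —)
  {1,5}:  v_{1} + v_{5} = v_{6} ; sig = (2; 1)
  {1,7}:  v_{1} + v_{7} = v_{2} ; sig = (2; 1)
  {2,6}:  v_{2} + v_{6} = v_{1} ; sig = (2; 1)
  {5,7}:  v_{5} + v_{7} = v_{3} + v_{4} ; sig = (2; 1,1)
  {1,3,4}:  v_{1} + v_{3} + v_{4} = 0 ; sig = (3; —)
  {2,3,4}:  v_{2} + v_{3} + v_{4} = v_{7} ; sig = (3; 1)
  {3,4,6}:  v_{3} + v_{4} + v_{6} = v_{5} ; sig = (3; 1)

Hence PRS(X_Σ) =
[(2; —), (2; —), (2; 1), (2; 1), (2; 1), (2; 1,1), (3; —), (3; 1), (3; 1)]


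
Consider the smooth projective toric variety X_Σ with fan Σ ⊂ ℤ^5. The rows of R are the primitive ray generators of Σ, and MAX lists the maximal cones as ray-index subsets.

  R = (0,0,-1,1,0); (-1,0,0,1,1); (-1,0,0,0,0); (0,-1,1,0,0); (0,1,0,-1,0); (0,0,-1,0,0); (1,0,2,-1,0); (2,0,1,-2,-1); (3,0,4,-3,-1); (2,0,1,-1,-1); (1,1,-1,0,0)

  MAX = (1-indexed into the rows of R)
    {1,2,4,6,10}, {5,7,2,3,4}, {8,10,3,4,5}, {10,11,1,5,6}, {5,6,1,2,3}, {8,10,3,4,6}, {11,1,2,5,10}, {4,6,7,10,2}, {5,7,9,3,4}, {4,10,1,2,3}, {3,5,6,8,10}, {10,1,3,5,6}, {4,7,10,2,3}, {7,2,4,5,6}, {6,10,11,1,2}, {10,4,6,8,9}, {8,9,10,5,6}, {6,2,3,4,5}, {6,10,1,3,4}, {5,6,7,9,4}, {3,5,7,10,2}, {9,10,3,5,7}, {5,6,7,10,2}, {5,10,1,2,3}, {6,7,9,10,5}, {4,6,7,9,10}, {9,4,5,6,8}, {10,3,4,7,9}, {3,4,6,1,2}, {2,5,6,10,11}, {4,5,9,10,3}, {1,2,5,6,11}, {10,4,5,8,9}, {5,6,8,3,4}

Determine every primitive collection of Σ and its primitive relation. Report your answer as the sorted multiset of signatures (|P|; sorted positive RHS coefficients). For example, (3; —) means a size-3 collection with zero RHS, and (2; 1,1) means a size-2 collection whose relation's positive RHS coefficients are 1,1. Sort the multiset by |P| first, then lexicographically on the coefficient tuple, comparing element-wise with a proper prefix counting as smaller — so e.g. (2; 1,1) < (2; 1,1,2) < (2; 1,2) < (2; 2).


Σ has 20 primitive collections:

  P = {1,7}:  v_{1} + v_{7} = v_{2} + v_{10}  ⟹  sig = (2; 1,1)
  P = {1,8}:  v_{1} + v_{8} = v_{6} + v_{10}  ⟹  sig = (2; 1,1)
  P = {1,9}:  v_{1} + v_{9} = v_{7} + v_{10}  ⟹  sig = (2; 1,1)
  P = {2,8}:  v_{2} + v_{8} = v_{6} + v_{7}  ⟹  sig = (2; 1,1)
  P = {3,11}:  v_{3} + v_{11} = v_{1} + v_{5}  ⟹  sig = (2; 1,1)
  P = {7,8}:  v_{7} + v_{8} = v_{6} + v_{9}  ⟹  sig = (2; 1,1)
  P = {4,11}:  v_{4} + v_{11} = v_{2} + v_{6} + v_{10}  ⟹  sig = (2; 1,1,1)
  P = {9,11}:  v_{9} + v_{11} = v_{2} + v_{5} + v_{6} + v_{7} + 2·v_{10}  ⟹  sig = (2; 1,1,1,1,2)
  P = {7,11}:  v_{7} + v_{11} = 2·v_{2} + v_{5} + v_{6} + 2·v_{10}  ⟹  sig = (2; 1,1,2,2)
  P = {8,11}:  v_{8} + v_{11} = v_{2} + v_{5} + 2·v_{6} + 2·v_{10}  ⟹  sig = (2; 1,1,2,2)
  P = {2,9}:  v_{2} + v_{9} = 2·v_{7}  ⟹  sig = (2; 2)
  P = {1,4,5}:  v_{1} + v_{4} + v_{5} = 0  ⟹  sig = (3; —)
  P = {3,6,7}:  v_{3} + v_{6} + v_{7} = v_{4} + v_{5}  ⟹  sig = (3; 1,1)
  P = {3,6,9}:  v_{3} + v_{6} + v_{9} = 2·v_{4} + 2·v_{5} + v_{10}  ⟹  sig = (3; 1,2,2)
  P = {3,8,9}:  v_{3} + v_{8} + v_{9} = 3·v_{4} + 3·v_{5} + 2·v_{10}  ⟹  sig = (3; 2,3,3)
  P = {2,3,6,10}:  v_{2} + v_{3} + v_{6} + v_{10} = 0  ⟹  sig = (4; —)
  P = {2,4,5,10}:  v_{2} + v_{4} + v_{5} + v_{10} = v_{7}  ⟹  sig = (4; 1)
  P = {4,5,6,10}:  v_{4} + v_{5} + v_{6} + v_{10} = v_{8}  ⟹  sig = (4; 1)
  P = {4,5,7,10}:  v_{4} + v_{5} + v_{7} + v_{10} = v_{9}  ⟹  sig = (4; 1)
  P = {1,2,5,6,10}:  v_{1} + v_{2} + v_{5} + v_{6} + v_{10} = v_{11}  ⟹  sig = (5; 1)

so the primitive-relation signature multiset is
    |P|=2: 11 collections, coeffs (1,1), (1,1), (1,1), (1,1), (1,1), (1,1), (1,1,1), (1,1,1,1,2), (1,1,2,2), (1,1,2,2), (2)
    |P|=3: 4 collections, coeffs (), (1,1), (1,2,2), (2,3,3)
    |P|=4: 4 collections, coeffs (), (1), (1), (1)
    |P|=5: 1 collection, coeffs (1)


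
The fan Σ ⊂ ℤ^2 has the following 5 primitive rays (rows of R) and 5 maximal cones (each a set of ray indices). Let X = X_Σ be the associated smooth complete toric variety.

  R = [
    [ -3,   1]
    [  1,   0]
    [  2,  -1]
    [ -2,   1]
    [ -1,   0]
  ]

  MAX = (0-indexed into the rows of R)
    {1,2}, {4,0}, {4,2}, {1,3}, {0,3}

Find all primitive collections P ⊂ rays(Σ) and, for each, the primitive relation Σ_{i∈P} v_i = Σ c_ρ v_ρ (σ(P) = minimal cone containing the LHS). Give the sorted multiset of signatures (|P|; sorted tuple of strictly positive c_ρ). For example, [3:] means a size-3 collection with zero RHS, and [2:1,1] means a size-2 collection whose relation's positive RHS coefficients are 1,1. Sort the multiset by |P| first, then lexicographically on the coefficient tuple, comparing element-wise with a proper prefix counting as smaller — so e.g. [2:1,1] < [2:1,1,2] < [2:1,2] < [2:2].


5 minimal non-faces of Δ(Σ) (on 5 rays):

  P = {1,4}:  v_{1} + v_{4} = 0 — sig = [2:]
  P = {2,3}:  v_{2} + v_{3} = 0 — sig = [2:]
  P = {0,1}:  v_{0} + v_{1} = v_{3} — sig = [2:1]
  P = {0,2}:  v_{0} + v_{2} = v_{4} — sig = [2:1]
  P = {3,4}:  v_{3} + v_{4} = v_{0} — sig = [2:1]

so the primitive-relation signature multiset is
[[2:], [2:], [2:1], [2:1], [2:1]]


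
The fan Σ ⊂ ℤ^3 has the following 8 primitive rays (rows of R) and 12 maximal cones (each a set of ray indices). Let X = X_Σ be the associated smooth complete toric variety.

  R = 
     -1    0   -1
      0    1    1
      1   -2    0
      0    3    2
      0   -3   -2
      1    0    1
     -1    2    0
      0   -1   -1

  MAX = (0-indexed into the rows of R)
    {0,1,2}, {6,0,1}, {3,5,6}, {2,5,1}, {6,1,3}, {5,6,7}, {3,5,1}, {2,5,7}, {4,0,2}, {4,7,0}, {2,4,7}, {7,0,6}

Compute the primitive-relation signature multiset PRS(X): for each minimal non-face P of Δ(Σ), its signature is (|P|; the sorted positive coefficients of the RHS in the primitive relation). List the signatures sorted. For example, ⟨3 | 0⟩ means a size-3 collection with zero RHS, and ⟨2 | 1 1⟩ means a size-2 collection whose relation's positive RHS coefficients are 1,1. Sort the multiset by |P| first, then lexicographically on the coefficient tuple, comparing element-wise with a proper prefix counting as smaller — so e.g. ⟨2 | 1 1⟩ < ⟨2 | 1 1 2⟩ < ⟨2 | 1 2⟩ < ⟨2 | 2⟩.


|primitive collections| = 12. Relations:

  {0,5}:  v_{0} + v_{5} = 0 — sig = ⟨2 | 0⟩
  {1,7}:  v_{1} + v_{7} = 0 — sig = ⟨2 | 0⟩
  {2,6}:  v_{2} + v_{6} = 0 — sig = ⟨2 | 0⟩
  {3,4}:  v_{3} + v_{4} = 0 — sig = ⟨2 | 0⟩
  {0,3}:  v_{0} + v_{3} = v_{1} + v_{6} — sig = ⟨2 | 1 1⟩
  {1,4}:  v_{1} + v_{4} = v_{0} + v_{2} — sig = ⟨2 | 1 1⟩
  {2,3}:  v_{2} + v_{3} = v_{1} + v_{5} — sig = ⟨2 | 1 1⟩
  {3,7}:  v_{3} + v_{7} = v_{5} + v_{6} — sig = ⟨2 | 1 1⟩
  {4,5}:  v_{4} + v_{5} = v_{2} + v_{7} — sig = ⟨2 | 1 1⟩
  {4,6}:  v_{4} + v_{6} = v_{0} + v_{7} — sig = ⟨2 | 1 1⟩
  {0,2,7}:  v_{0} + v_{2} + v_{7} = v_{4} — sig = ⟨3 | 1⟩
  {1,5,6}:  v_{1} + v_{5} + v_{6} = v_{3} — sig = ⟨3 | 1⟩

Hence PRS(X_Σ) =
{ ⟨2 | 0⟩ ×4,  ⟨2 | 1 1⟩ ×6,  ⟨3 | 1⟩ ×2 }


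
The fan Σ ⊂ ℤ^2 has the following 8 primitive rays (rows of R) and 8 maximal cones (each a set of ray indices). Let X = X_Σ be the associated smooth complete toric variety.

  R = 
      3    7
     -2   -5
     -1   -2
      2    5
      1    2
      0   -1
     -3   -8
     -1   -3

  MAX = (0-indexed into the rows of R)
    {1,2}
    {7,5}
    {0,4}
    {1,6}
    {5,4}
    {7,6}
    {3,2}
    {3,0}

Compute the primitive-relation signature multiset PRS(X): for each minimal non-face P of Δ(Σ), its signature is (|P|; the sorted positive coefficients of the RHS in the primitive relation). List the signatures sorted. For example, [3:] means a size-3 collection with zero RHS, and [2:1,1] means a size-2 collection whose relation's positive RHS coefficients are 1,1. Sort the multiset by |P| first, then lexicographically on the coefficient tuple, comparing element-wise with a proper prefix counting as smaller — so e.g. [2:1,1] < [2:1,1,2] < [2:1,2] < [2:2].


Δ(Σ) — 8 vertices, 20 min non-faces:

  P={1,3}:  v_{1} + v_{3} = 0  →  sig = [2:]
  P={2,4}:  v_{2} + v_{4} = 0  →  sig = [2:]
  P={0,1}:  v_{0} + v_{1} = v_{4}  →  sig = [2:1]
  P={0,2}:  v_{0} + v_{2} = v_{3}  →  sig = [2:1]
  P={0,6}:  v_{0} + v_{6} = v_{5}  →  sig = [2:1]
  P={1,4}:  v_{1} + v_{4} = v_{7}  →  sig = [2:1]
  P={1,7}:  v_{1} + v_{7} = v_{6}  →  sig = [2:1]
  P={2,5}:  v_{2} + v_{5} = v_{7}  →  sig = [2:1]
  P={2,7}:  v_{2} + v_{7} = v_{1}  →  sig = [2:1]
  P={3,4}:  v_{3} + v_{4} = v_{0}  →  sig = [2:1]
  P={3,6}:  v_{3} + v_{6} = v_{7}  →  sig = [2:1]
  P={3,7}:  v_{3} + v_{7} = v_{4}  →  sig = [2:1]
  P={4,7}:  v_{4} + v_{7} = v_{5}  →  sig = [2:1]
  P={0,7}:  v_{0} + v_{7} = 2·v_{4}  →  sig = [2:2]
  P={1,5}:  v_{1} + v_{5} = 2·v_{7}  →  sig = [2:2]
  P={2,6}:  v_{2} + v_{6} = 2·v_{1}  →  sig = [2:2]
  P={3,5}:  v_{3} + v_{5} = 2·v_{4}  →  sig = [2:2]
  P={4,6}:  v_{4} + v_{6} = 2·v_{7}  →  sig = [2:2]
  P={0,5}:  v_{0} + v_{5} = 3·v_{4}  →  sig = [2:3]
  P={5,6}:  v_{5} + v_{6} = 3·v_{7}  →  sig = [2:3]

so the primitive-relation signature multiset is
    |P|=2: 20 collections, coeffs (), (), (1), (1), (1), (1), (1), (1), (1), (1), (1), (1), (1), (2), (2), (2), (2), (2), (3), (3)


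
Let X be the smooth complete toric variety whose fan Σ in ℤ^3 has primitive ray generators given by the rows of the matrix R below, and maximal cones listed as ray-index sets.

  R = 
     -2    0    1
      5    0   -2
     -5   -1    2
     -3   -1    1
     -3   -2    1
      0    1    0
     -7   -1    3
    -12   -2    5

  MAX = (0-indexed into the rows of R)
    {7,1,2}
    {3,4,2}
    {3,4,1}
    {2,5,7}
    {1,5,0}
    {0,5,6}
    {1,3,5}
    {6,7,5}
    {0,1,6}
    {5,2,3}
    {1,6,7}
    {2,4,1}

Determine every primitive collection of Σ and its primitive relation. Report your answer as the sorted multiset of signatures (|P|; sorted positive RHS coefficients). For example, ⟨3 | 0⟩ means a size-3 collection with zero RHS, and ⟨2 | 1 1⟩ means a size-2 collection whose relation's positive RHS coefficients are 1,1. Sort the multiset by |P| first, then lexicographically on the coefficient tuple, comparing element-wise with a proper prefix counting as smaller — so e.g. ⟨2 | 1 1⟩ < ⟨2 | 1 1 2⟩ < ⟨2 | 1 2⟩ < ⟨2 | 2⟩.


14 collections generate NE(X_Σ); each relation:

  P={0,2}:  v_{0} + v_{2} = v_{6}  ⟹  sig = ⟨2 | 1⟩
  P={0,3}:  v_{0} + v_{3} = v_{2}  ⟹  sig = ⟨2 | 1⟩
  P={2,6}:  v_{2} + v_{6} = v_{7}  ⟹  sig = ⟨2 | 1⟩
  P={4,5}:  v_{4} + v_{5} = v_{3}  ⟹  sig = ⟨2 | 1⟩
  P={0,4}:  v_{0} + v_{4} = v_{1} + 2·v_{2}  ⟹  sig = ⟨2 | 1 2⟩
  P={4,6}:  v_{4} + v_{6} = v_{1} + 3·v_{2}  ⟹  sig = ⟨2 | 1 3⟩
  P={4,7}:  v_{4} + v_{7} = v_{1} + 4·v_{2}  ⟹  sig = ⟨2 | 1 4⟩
  P={0,7}:  v_{0} + v_{7} = 2·v_{6}  ⟹  sig = ⟨2 | 2⟩
  P={3,6}:  v_{3} + v_{6} = 2·v_{2}  ⟹  sig = ⟨2 | 2⟩
  P={3,7}:  v_{3} + v_{7} = 3·v_{2}  ⟹  sig = ⟨2 | 3⟩
  P={1,2,5}:  v_{1} + v_{2} + v_{5} = 0  ⟹  sig = ⟨3 | 0⟩
  P={1,2,3}:  v_{1} + v_{2} + v_{3} = v_{4}  ⟹  sig = ⟨3 | 1⟩
  P={1,5,6}:  v_{1} + v_{5} + v_{6} = v_{0}  ⟹  sig = ⟨3 | 1⟩
  P={1,5,7}:  v_{1} + v_{5} + v_{7} = v_{6}  ⟹  sig = ⟨3 | 1⟩

Hence PRS(X_Σ) =
{ ⟨2 | 1⟩ ×4,  ⟨2 | 1 2⟩,  ⟨2 | 1 3⟩,  ⟨2 | 1 4⟩,  ⟨2 | 2⟩ ×2,  ⟨2 | 3⟩,  ⟨3 | 0⟩,  ⟨3 | 1⟩ ×3 }


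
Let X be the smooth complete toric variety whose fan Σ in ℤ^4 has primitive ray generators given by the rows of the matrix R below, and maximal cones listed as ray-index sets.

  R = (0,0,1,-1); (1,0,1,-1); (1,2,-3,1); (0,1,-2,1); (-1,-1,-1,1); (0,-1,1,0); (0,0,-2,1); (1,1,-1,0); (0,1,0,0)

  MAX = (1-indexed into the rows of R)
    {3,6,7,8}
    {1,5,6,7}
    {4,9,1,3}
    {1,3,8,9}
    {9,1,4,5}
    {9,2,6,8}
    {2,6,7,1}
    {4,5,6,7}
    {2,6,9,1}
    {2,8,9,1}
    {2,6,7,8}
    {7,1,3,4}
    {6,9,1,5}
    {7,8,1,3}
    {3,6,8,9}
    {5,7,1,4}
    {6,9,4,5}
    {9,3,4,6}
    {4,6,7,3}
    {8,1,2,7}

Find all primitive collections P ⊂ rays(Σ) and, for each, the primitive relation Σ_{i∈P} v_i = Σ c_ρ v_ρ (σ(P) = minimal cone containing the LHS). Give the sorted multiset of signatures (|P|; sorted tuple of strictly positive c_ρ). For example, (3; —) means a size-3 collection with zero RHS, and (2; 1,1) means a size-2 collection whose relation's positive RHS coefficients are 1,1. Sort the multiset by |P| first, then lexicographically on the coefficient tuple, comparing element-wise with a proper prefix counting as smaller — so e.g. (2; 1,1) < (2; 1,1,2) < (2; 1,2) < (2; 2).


Δ(Σ) — 9 vertices, 10 min non-faces:

  P = {2,4}:  v_{2} + v_{4} = v_{8}  so sig = (2; 1)
  P = {4,8}:  v_{4} + v_{8} = v_{3}  so sig = (2; 1)
  P = {5,8}:  v_{5} + v_{8} = v_{7}  so sig = (2; 1)
  P = {7,9}:  v_{7} + v_{9} = v_{4}  so sig = (2; 1)
  P = {3,5}:  v_{3} + v_{5} = v_{4} + v_{7}  so sig = (2; 1,1)
  P = {2,5}:  v_{2} + v_{5} = v_{1} + v_{6} + v_{7}  so sig = (2; 1,1,1)
  P = {2,3}:  v_{2} + v_{3} = 2·v_{8}  so sig = (2; 2)
  P = {1,4,6}:  v_{1} + v_{4} + v_{6} = 0  so sig = (3; —)
  P = {1,3,6}:  v_{1} + v_{3} + v_{6} = v_{8}  so sig = (3; 1)
  P = {1,6,8}:  v_{1} + v_{6} + v_{8} = v_{2}  so sig = (3; 1)

so the primitive-relation signature multiset is
{ (2; 1) ×4,  (2; 1,1),  (2; 1,1,1),  (2; 2),  (3; —),  (3; 1) ×2 }


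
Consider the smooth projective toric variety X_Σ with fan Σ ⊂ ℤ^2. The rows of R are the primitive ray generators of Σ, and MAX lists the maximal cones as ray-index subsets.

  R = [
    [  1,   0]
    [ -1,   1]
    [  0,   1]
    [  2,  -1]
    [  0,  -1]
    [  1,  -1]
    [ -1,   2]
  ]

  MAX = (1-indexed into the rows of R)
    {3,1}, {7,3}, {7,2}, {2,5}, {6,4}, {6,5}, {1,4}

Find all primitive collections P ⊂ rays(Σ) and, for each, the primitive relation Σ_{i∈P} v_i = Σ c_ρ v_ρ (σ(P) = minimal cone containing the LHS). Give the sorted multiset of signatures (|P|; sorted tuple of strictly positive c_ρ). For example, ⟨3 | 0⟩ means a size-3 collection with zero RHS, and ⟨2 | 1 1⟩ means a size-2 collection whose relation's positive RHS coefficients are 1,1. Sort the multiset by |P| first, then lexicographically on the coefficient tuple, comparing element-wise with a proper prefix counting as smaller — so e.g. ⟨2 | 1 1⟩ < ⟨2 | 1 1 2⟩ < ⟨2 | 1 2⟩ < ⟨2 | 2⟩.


Primitive collections (14):

  P={2,6}:  v_{2} + v_{6} = 0  ⇒ sig = ⟨2 | 0⟩
  P={3,5}:  v_{3} + v_{5} = 0  ⇒ sig = ⟨2 | 0⟩
  P={1,2}:  v_{1} + v_{2} = v_{3}  ⇒ sig = ⟨2 | 1⟩
  P={1,5}:  v_{1} + v_{5} = v_{6}  ⇒ sig = ⟨2 | 1⟩
  P={1,6}:  v_{1} + v_{6} = v_{4}  ⇒ sig = ⟨2 | 1⟩
  P={2,3}:  v_{2} + v_{3} = v_{7}  ⇒ sig = ⟨2 | 1⟩
  P={2,4}:  v_{2} + v_{4} = v_{1}  ⇒ sig = ⟨2 | 1⟩
  P={3,6}:  v_{3} + v_{6} = v_{1}  ⇒ sig = ⟨2 | 1⟩
  P={5,7}:  v_{5} + v_{7} = v_{2}  ⇒ sig = ⟨2 | 1⟩
  P={6,7}:  v_{6} + v_{7} = v_{3}  ⇒ sig = ⟨2 | 1⟩
  P={4,7}:  v_{4} + v_{7} = v_{1} + v_{3}  ⇒ sig = ⟨2 | 1 1⟩
  P={1,7}:  v_{1} + v_{7} = 2·v_{3}  ⇒ sig = ⟨2 | 2⟩
  P={3,4}:  v_{3} + v_{4} = 2·v_{1}  ⇒ sig = ⟨2 | 2⟩
  P={4,5}:  v_{4} + v_{5} = 2·v_{6}  ⇒ sig = ⟨2 | 2⟩

Sorted signature multiset PRS(X):
[⟨2 | 0⟩, ⟨2 | 0⟩, ⟨2 | 1⟩, ⟨2 | 1⟩, ⟨2 | 1⟩, ⟨2 | 1⟩, ⟨2 | 1⟩, ⟨2 | 1⟩, ⟨2 | 1⟩, ⟨2 | 1⟩, ⟨2 | 1 1⟩, ⟨2 | 2⟩, ⟨2 | 2⟩, ⟨2 | 2⟩]


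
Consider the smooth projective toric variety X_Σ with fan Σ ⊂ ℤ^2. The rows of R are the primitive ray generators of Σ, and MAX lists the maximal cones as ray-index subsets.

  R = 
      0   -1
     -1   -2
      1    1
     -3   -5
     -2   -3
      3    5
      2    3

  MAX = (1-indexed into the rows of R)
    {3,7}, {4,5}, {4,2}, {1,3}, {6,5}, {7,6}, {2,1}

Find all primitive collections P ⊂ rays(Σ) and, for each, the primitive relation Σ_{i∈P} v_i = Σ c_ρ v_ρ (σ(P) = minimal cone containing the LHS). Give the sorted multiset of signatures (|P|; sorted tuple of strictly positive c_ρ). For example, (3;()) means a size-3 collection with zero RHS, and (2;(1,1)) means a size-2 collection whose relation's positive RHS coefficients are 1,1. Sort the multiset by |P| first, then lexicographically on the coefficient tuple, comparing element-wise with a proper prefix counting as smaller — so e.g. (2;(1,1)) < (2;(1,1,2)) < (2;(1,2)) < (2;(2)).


Primitive collections (14):

  • {4,6}:  v_{4} + v_{6} = 0  so sig = (2;())
  • {5,7}:  v_{5} + v_{7} = 0  so sig = (2;())
  • {2,3}:  v_{2} + v_{3} = v_{1}  so sig = (2;(1))
  • {2,5}:  v_{2} + v_{5} = v_{4}  so sig = (2;(1))
  • {2,6}:  v_{2} + v_{6} = v_{7}  so sig = (2;(1))
  • {2,7}:  v_{2} + v_{7} = v_{3}  so sig = (2;(1))
  • {3,5}:  v_{3} + v_{5} = v_{2}  so sig = (2;(1))
  • {4,7}:  v_{4} + v_{7} = v_{2}  so sig = (2;(1))
  • {1,6}:  v_{1} + v_{6} = v_{3} + v_{7}  so sig = (2;(1,1))
  • {1,5}:  v_{1} + v_{5} = 2·v_{2}  so sig = (2;(2))
  • {1,7}:  v_{1} + v_{7} = 2·v_{3}  so sig = (2;(2))
  • {3,4}:  v_{3} + v_{4} = 2·v_{2}  so sig = (2;(2))
  • {3,6}:  v_{3} + v_{6} = 2·v_{7}  so sig = (2;(2))
  • {1,4}:  v_{1} + v_{4} = 3·v_{2}  so sig = (2;(3))

Signatures (|P|; sorted positive RHS coefficients), sorted:
[(2;()), (2;()), (2;(1)), (2;(1)), (2;(1)), (2;(1)), (2;(1)), (2;(1)), (2;(1,1)), (2;(2)), (2;(2)), (2;(2)), (2;(2)), (2;(3))]


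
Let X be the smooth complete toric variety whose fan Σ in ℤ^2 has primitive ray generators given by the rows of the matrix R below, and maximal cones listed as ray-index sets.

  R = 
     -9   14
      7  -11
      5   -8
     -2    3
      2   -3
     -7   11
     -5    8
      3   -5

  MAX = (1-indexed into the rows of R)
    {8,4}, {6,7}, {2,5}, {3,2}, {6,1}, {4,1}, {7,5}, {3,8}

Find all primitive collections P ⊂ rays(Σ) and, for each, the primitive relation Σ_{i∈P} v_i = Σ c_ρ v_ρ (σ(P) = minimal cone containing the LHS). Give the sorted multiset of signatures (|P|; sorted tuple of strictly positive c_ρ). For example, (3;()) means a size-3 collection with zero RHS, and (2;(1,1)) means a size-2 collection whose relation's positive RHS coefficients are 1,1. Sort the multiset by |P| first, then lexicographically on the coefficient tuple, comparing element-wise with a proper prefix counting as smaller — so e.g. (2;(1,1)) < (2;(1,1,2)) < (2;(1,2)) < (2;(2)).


20 collections generate NE(X_Σ); each relation:

  P={2,6}:  v_{2} + v_{6} = 0 — sig = (2;())
  P={3,7}:  v_{3} + v_{7} = 0 — sig = (2;())
  P={4,5}:  v_{4} + v_{5} = 0 — sig = (2;())
  P={1,2}:  v_{1} + v_{2} = v_{4} — sig = (2;(1))
  P={1,5}:  v_{1} + v_{5} = v_{6} — sig = (2;(1))
  P={2,4}:  v_{2} + v_{4} = v_{3} — sig = (2;(1))
  P={2,7}:  v_{2} + v_{7} = v_{5} — sig = (2;(1))
  P={3,4}:  v_{3} + v_{4} = v_{8} — sig = (2;(1))
  P={3,5}:  v_{3} + v_{5} = v_{2} — sig = (2;(1))
  P={3,6}:  v_{3} + v_{6} = v_{4} — sig = (2;(1))
  P={4,6}:  v_{4} + v_{6} = v_{1} — sig = (2;(1))
  P={4,7}:  v_{4} + v_{7} = v_{6} — sig = (2;(1))
  P={5,6}:  v_{5} + v_{6} = v_{7} — sig = (2;(1))
  P={5,8}:  v_{5} + v_{8} = v_{3} — sig = (2;(1))
  P={7,8}:  v_{7} + v_{8} = v_{4} — sig = (2;(1))
  P={1,3}:  v_{1} + v_{3} = 2·v_{4} — sig = (2;(2))
  P={1,7}:  v_{1} + v_{7} = 2·v_{6} — sig = (2;(2))
  P={2,8}:  v_{2} + v_{8} = 2·v_{3} — sig = (2;(2))
  P={6,8}:  v_{6} + v_{8} = 2·v_{4} — sig = (2;(2))
  P={1,8}:  v_{1} + v_{8} = 3·v_{4} — sig = (2;(3))

Sorted signature multiset PRS(X):
    |P|=2: 20 collections, coeffs (), (), (), (1), (1), (1), (1), (1), (1), (1), (1), (1), (1), (1), (1), (2), (2), (2), (2), (3)
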